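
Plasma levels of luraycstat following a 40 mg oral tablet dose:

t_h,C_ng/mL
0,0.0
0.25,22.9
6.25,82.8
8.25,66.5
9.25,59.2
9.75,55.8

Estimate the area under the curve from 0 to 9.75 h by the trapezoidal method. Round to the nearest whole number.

Trapezoidal AUC_0→9.75:
  [0→0.25]: (0.0+22.9)/2 × 0.25 = 2.8625
  [0.25→6.25]: (22.9+82.8)/2 × 6 = 317.1
  [6.25→8.25]: (82.8+66.5)/2 × 2 = 149.3
  [8.25→9.25]: (66.5+59.2)/2 × 1 = 62.85
  [9.25→9.75]: (59.2+55.8)/2 × 0.5 = 28.75
  Sum = 560.8625 ng/mL·h

AUC = 561 ng/mL·h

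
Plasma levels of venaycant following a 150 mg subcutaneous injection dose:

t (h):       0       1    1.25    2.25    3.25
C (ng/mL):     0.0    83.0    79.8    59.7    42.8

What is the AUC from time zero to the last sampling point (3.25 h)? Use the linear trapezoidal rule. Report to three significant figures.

AUC = 183 ng/mL·h

Trapezoidal AUC_0→3.25:
  [0→1]: (0.0+83.0)/2 × 1 = 41.5
  [1→1.25]: (83.0+79.8)/2 × 0.25 = 20.35
  [1.25→2.25]: (79.8+59.7)/2 × 1 = 69.75
  [2.25→3.25]: (59.7+42.8)/2 × 1 = 51.25
  Sum = 182.85 ng/mL·h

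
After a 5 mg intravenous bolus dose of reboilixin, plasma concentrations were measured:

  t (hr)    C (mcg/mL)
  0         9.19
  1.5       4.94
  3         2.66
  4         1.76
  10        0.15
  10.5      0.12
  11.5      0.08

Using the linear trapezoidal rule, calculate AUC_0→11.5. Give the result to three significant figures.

Trapezoidal AUC_0→11.5:
  [0→1.5]: (9.19+4.94)/2 × 1.5 = 10.5975
  [1.5→3]: (4.94+2.66)/2 × 1.5 = 5.7
  [3→4]: (2.66+1.76)/2 × 1 = 2.21
  [4→10]: (1.76+0.15)/2 × 6 = 5.73
  [10→10.5]: (0.15+0.12)/2 × 0.5 = 0.0675
  [10.5→11.5]: (0.12+0.08)/2 × 1 = 0.1
  Sum = 24.405 mcg/mL·hr

AUC = 24.4 mcg/mL·hr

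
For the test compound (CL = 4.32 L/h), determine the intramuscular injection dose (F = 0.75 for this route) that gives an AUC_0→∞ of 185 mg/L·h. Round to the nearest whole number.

Dose = CL × AUC_0→∞ / F
     = 4.32 × 185 / 0.75 = 1065.6 mg

Dose = 1066 mg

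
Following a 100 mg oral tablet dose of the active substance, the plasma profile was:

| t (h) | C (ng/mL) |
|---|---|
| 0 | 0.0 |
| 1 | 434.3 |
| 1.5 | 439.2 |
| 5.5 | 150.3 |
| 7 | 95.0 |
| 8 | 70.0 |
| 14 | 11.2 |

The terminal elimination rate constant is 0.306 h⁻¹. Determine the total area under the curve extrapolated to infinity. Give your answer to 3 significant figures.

AUC = 2160 ng/mL·h

Trapezoidal AUC_0→14:
  [0→1]: (0.0+434.3)/2 × 1 = 217.15
  [1→1.5]: (434.3+439.2)/2 × 0.5 = 218.375
  [1.5→5.5]: (439.2+150.3)/2 × 4 = 1179.0
  [5.5→7]: (150.3+95.0)/2 × 1.5 = 183.975
  [7→8]: (95.0+70.0)/2 × 1 = 82.5
  [8→14]: (70.0+11.2)/2 × 6 = 243.6
  Sum = 2124.6 ng/mL·h
Extrapolated tail: C_last / k_e = 11.2 / 0.306 = 36.601
AUC_0→∞ = 2124.6 + 36.601 = 2161.201 ng/mL·h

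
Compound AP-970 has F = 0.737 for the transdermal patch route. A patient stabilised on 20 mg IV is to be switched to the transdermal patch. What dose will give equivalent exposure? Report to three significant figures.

For equal systemic exposure: F × D_ev = D_iv
D_ev = D_iv / F = 20 / 0.737 = 27.137 mg

D_transdermal = 27.1 mg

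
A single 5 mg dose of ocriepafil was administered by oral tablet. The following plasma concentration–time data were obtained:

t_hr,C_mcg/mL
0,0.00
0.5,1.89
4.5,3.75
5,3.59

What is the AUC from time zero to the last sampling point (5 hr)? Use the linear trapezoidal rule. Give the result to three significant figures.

AUC = 13.6 mcg/mL·hr

Trapezoidal AUC_0→5:
  [0→0.5]: (0.00+1.89)/2 × 0.5 = 0.4725
  [0.5→4.5]: (1.89+3.75)/2 × 4 = 11.28
  [4.5→5]: (3.75+3.59)/2 × 0.5 = 1.835
  Sum = 13.5875 mcg/mL·hr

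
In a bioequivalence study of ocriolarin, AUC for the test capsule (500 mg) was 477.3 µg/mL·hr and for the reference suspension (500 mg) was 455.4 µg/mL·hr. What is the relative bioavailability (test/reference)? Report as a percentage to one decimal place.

F_rel = 104.8%

F_rel = (AUC_test/D_test) / (AUC_ref/D_ref)
      = (477.3/500) / (455.4/500)
      = 0.9546 / 0.9108 = 1.0481 = 104.81%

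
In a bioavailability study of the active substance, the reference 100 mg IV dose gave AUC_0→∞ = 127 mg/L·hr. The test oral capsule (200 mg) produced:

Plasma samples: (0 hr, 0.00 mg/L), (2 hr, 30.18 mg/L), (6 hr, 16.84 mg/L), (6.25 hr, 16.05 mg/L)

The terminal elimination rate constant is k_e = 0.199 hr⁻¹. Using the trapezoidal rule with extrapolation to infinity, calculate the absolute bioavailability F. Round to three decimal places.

F = 0.823

Trapezoidal AUC_0→6.25 (oral capsule):
  [0→2]: (0.00+30.18)/2 × 2 = 30.18
  [2→6]: (30.18+16.84)/2 × 4 = 94.04
  [6→6.25]: (16.84+16.05)/2 × 0.25 = 4.11125
  Sum = 128.33125 mg/L·hr
Tail: C_last/k_e = 16.05/0.199 = 80.653
AUC_0→∞ (oral capsule) = 128.33125 + 80.653 = 208.98425 mg/L·hr
F = (AUC_ev/D_ev)/(AUC_iv/D_iv) = (208.98425/200)/(127/100) = 1.04492/1.27 = 0.8228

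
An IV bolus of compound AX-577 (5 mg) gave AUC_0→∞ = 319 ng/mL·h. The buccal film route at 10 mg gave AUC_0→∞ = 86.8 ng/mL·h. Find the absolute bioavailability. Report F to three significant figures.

F = 0.136

F = (AUC_ev / D_ev) / (AUC_iv / D_iv)
  = (86.8/10) / (319/5)
  = 8.68 / 63.8 = 0.1361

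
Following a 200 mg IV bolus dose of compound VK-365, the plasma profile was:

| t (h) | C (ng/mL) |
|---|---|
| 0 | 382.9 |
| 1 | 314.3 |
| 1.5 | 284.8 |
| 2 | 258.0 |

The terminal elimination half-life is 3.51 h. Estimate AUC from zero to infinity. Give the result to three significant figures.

AUC = 1940 ng/mL·h

Trapezoidal AUC_0→2:
  [0→1]: (382.9+314.3)/2 × 1 = 348.6
  [1→1.5]: (314.3+284.8)/2 × 0.5 = 149.775
  [1.5→2]: (284.8+258.0)/2 × 0.5 = 135.7
  Sum = 634.075 ng/mL·h
k_e = ln2 / t½ = 0.693147 / 3.51 = 0.1975 h^-1
Extrapolated tail: C_last / k_e = 258.0 / 0.1975 = 1306.329
AUC_0→∞ = 634.075 + 1306.329 = 1940.404 ng/mL·h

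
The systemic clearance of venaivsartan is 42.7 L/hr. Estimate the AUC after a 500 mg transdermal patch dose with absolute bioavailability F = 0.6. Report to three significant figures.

AUC_0→∞ = F × Dose / CL
        = 0.6 × 500 / 42.7 = 7.02576 mg/L·hr

AUC = 7.03 mg/L·hr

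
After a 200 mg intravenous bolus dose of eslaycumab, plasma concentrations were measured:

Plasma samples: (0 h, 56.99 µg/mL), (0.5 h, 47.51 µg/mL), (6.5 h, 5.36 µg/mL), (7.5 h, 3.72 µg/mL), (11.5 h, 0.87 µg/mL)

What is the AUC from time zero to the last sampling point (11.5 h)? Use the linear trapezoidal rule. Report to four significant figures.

Trapezoidal AUC_0→11.5:
  [0→0.5]: (56.99+47.51)/2 × 0.5 = 26.125
  [0.5→6.5]: (47.51+5.36)/2 × 6 = 158.61
  [6.5→7.5]: (5.36+3.72)/2 × 1 = 4.54
  [7.5→11.5]: (3.72+0.87)/2 × 4 = 9.18
  Sum = 198.455 µg/mL·h

AUC = 198.5 µg/mL·h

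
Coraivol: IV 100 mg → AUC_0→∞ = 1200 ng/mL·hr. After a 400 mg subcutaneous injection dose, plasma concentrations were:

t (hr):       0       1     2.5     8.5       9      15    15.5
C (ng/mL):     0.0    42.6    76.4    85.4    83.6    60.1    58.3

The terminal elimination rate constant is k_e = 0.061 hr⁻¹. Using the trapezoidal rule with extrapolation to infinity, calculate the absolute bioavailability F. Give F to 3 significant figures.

Trapezoidal AUC_0→15.5 (subcutaneous injection):
  [0→1]: (0.0+42.6)/2 × 1 = 21.3
  [1→2.5]: (42.6+76.4)/2 × 1.5 = 89.25
  [2.5→8.5]: (76.4+85.4)/2 × 6 = 485.4
  [8.5→9]: (85.4+83.6)/2 × 0.5 = 42.25
  [9→15]: (83.6+60.1)/2 × 6 = 431.1
  [15→15.5]: (60.1+58.3)/2 × 0.5 = 29.6
  Sum = 1098.9 ng/mL·hr
Tail: C_last/k_e = 58.3/0.061 = 955.738
AUC_0→∞ (subcutaneous injection) = 1098.9 + 955.738 = 2054.638 ng/mL·hr
F = (AUC_ev/D_ev)/(AUC_iv/D_iv) = (2054.638/400)/(1200/100) = 5.136595/12 = 0.4280

F = 0.428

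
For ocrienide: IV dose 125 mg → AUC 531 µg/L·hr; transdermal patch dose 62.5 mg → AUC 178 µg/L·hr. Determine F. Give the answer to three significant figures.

F = (AUC_ev / D_ev) / (AUC_iv / D_iv)
  = (178/62.5) / (531/125)
  = 2.848 / 4.248 = 0.6704

F = 0.670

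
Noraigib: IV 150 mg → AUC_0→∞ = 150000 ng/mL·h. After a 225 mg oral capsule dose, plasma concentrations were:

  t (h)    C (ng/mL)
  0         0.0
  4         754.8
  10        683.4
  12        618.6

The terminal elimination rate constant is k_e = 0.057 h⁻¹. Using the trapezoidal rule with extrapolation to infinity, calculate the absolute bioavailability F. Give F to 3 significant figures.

Trapezoidal AUC_0→12 (oral capsule):
  [0→4]: (0.0+754.8)/2 × 4 = 1509.6
  [4→10]: (754.8+683.4)/2 × 6 = 4314.6
  [10→12]: (683.4+618.6)/2 × 2 = 1302.0
  Sum = 7126.2 ng/mL·h
Tail: C_last/k_e = 618.6/0.057 = 10852.632
AUC_0→∞ (oral capsule) = 7126.2 + 10852.632 = 17978.832 ng/mL·h
F = (AUC_ev/D_ev)/(AUC_iv/D_iv) = (17978.832/225)/(150000/150) = 79.90592/1000 = 0.0799

F = 0.0799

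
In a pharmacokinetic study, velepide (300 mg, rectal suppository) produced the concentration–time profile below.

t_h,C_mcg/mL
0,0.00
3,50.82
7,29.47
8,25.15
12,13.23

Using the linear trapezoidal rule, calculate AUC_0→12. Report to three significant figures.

AUC = 341 mcg/mL·h

Trapezoidal AUC_0→12:
  [0→3]: (0.00+50.82)/2 × 3 = 76.23
  [3→7]: (50.82+29.47)/2 × 4 = 160.58
  [7→8]: (29.47+25.15)/2 × 1 = 27.31
  [8→12]: (25.15+13.23)/2 × 4 = 76.76
  Sum = 340.88 mcg/mL·h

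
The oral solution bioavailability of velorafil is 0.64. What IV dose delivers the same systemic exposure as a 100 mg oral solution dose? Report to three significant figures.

D_iv = 64.0 mg

Systemic exposure from an extravascular dose = F × D_ev, so the equivalent IV dose is F × D_ev.
D_iv = F × D_ev = 0.64 × 100 = 64 mg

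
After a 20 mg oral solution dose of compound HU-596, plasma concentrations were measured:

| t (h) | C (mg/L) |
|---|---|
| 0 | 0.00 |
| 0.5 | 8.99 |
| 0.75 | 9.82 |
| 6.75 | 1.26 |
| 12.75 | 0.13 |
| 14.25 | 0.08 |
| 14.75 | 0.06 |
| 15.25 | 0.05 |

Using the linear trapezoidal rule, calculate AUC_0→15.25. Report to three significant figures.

Trapezoidal AUC_0→15.25:
  [0→0.5]: (0.00+8.99)/2 × 0.5 = 2.2475
  [0.5→0.75]: (8.99+9.82)/2 × 0.25 = 2.35125
  [0.75→6.75]: (9.82+1.26)/2 × 6 = 33.24
  [6.75→12.75]: (1.26+0.13)/2 × 6 = 4.17
  [12.75→14.25]: (0.13+0.08)/2 × 1.5 = 0.1575
  [14.25→14.75]: (0.08+0.06)/2 × 0.5 = 0.035
  [14.75→15.25]: (0.06+0.05)/2 × 0.5 = 0.0275
  Sum = 42.22875 mg/L·h

AUC = 42.2 mg/L·h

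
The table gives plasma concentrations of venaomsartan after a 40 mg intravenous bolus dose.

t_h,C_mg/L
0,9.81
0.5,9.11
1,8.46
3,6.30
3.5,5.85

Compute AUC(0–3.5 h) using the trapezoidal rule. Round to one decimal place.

Trapezoidal AUC_0→3.5:
  [0→0.5]: (9.81+9.11)/2 × 0.5 = 4.73
  [0.5→1]: (9.11+8.46)/2 × 0.5 = 4.3925
  [1→3]: (8.46+6.30)/2 × 2 = 14.76
  [3→3.5]: (6.30+5.85)/2 × 0.5 = 3.0375
  Sum = 26.92 mg/L·h

AUC = 26.9 mg/L·h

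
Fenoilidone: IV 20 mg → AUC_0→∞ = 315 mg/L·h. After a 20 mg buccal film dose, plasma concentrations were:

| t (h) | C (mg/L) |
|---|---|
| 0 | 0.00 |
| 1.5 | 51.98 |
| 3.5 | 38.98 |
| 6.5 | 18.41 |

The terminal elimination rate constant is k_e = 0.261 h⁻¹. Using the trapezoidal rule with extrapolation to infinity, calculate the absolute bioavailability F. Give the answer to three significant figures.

F = 0.910

Trapezoidal AUC_0→6.5 (buccal film):
  [0→1.5]: (0.00+51.98)/2 × 1.5 = 38.985
  [1.5→3.5]: (51.98+38.98)/2 × 2 = 90.96
  [3.5→6.5]: (38.98+18.41)/2 × 3 = 86.085
  Sum = 216.03 mg/L·h
Tail: C_last/k_e = 18.41/0.261 = 70.536
AUC_0→∞ (buccal film) = 216.03 + 70.536 = 286.566 mg/L·h
F = (AUC_ev/D_ev)/(AUC_iv/D_iv) = (286.566/20)/(315/20) = 14.3283/15.75 = 0.9097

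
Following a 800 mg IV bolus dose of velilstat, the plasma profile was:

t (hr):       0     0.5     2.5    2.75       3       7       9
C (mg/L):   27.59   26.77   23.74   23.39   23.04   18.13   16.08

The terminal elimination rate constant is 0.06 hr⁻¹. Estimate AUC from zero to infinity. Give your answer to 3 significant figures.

AUC = 460 mg/L·hr

Trapezoidal AUC_0→9:
  [0→0.5]: (27.59+26.77)/2 × 0.5 = 13.59
  [0.5→2.5]: (26.77+23.74)/2 × 2 = 50.51
  [2.5→2.75]: (23.74+23.39)/2 × 0.25 = 5.89125
  [2.75→3]: (23.39+23.04)/2 × 0.25 = 5.80375
  [3→7]: (23.04+18.13)/2 × 4 = 82.34
  [7→9]: (18.13+16.08)/2 × 2 = 34.21
  Sum = 192.345 mg/L·hr
Extrapolated tail: C_last / k_e = 16.08 / 0.06 = 268.000
AUC_0→∞ = 192.345 + 268.000 = 460.345 mg/L·hr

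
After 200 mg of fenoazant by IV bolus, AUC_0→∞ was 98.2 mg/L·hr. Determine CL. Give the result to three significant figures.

CL = Dose_iv / AUC_0→∞
   = 200 / 98.2 = 2.03666 L/hr

CL = 2.04 L/hr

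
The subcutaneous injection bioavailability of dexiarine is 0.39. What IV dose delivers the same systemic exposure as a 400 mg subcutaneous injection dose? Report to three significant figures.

Systemic exposure from an extravascular dose = F × D_ev, so the equivalent IV dose is F × D_ev.
D_iv = F × D_ev = 0.39 × 400 = 156 mg

D_iv = 156 mg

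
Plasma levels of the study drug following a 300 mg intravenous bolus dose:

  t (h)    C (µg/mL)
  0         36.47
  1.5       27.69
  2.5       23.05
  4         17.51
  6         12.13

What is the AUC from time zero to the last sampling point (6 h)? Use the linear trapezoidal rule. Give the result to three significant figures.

Trapezoidal AUC_0→6:
  [0→1.5]: (36.47+27.69)/2 × 1.5 = 48.12
  [1.5→2.5]: (27.69+23.05)/2 × 1 = 25.37
  [2.5→4]: (23.05+17.51)/2 × 1.5 = 30.42
  [4→6]: (17.51+12.13)/2 × 2 = 29.64
  Sum = 133.55 µg/mL·h

AUC = 134 µg/mL·h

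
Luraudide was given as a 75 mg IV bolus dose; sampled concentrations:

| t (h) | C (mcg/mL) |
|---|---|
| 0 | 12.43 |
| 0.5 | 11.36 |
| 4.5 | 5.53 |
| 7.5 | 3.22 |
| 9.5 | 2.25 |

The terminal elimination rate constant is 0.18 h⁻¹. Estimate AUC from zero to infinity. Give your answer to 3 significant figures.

AUC = 70.8 mcg/mL·h

Trapezoidal AUC_0→9.5:
  [0→0.5]: (12.43+11.36)/2 × 0.5 = 5.9475
  [0.5→4.5]: (11.36+5.53)/2 × 4 = 33.78
  [4.5→7.5]: (5.53+3.22)/2 × 3 = 13.125
  [7.5→9.5]: (3.22+2.25)/2 × 2 = 5.47
  Sum = 58.3225 mcg/mL·h
Extrapolated tail: C_last / k_e = 2.25 / 0.18 = 12.500
AUC_0→∞ = 58.3225 + 12.500 = 70.8225 mcg/mL·h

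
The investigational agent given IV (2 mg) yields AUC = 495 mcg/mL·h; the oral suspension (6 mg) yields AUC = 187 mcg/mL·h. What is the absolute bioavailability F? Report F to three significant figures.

F = (AUC_ev / D_ev) / (AUC_iv / D_iv)
  = (187/6) / (495/2)
  = 31.1667 / 247.5 = 0.1259

F = 0.126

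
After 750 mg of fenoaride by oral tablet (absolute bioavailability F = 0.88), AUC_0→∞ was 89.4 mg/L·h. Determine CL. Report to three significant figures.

CL = F × Dose / AUC_0→∞
   = 0.88 × 750 / 89.4 = 7.38255 L/h

CL = 7.38 L/h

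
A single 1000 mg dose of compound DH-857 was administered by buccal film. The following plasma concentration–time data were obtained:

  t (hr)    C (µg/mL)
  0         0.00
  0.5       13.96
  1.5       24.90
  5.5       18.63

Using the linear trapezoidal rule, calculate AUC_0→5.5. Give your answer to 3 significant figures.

Trapezoidal AUC_0→5.5:
  [0→0.5]: (0.00+13.96)/2 × 0.5 = 3.49
  [0.5→1.5]: (13.96+24.90)/2 × 1 = 19.43
  [1.5→5.5]: (24.90+18.63)/2 × 4 = 87.06
  Sum = 109.98 µg/mL·hr

AUC = 110 µg/mL·hr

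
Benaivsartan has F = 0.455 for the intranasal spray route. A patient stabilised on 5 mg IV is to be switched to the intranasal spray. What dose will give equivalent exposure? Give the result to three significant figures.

D_intranasal = 11.0 mg

For equal systemic exposure: F × D_ev = D_iv
D_ev = D_iv / F = 5 / 0.455 = 10.989 mg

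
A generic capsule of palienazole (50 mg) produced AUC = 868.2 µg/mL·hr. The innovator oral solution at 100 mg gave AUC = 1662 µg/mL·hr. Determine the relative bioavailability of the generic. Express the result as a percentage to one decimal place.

F_rel = (AUC_test/D_test) / (AUC_ref/D_ref)
      = (868.2/50) / (1662/100)
      = 17.364 / 16.62 = 1.0448 = 104.48%

F_rel = 104.5%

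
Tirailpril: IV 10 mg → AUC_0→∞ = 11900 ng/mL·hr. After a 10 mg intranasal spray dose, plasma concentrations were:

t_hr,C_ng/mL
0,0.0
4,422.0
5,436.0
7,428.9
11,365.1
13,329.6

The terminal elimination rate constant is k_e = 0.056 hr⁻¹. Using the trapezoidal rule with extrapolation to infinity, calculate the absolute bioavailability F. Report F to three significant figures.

Trapezoidal AUC_0→13 (intranasal spray):
  [0→4]: (0.0+422.0)/2 × 4 = 844.0
  [4→5]: (422.0+436.0)/2 × 1 = 429.0
  [5→7]: (436.0+428.9)/2 × 2 = 864.9
  [7→11]: (428.9+365.1)/2 × 4 = 1588.0
  [11→13]: (365.1+329.6)/2 × 2 = 694.7
  Sum = 4420.6 ng/mL·hr
Tail: C_last/k_e = 329.6/0.056 = 5885.714
AUC_0→∞ (intranasal spray) = 4420.6 + 5885.714 = 10306.314 ng/mL·hr
F = (AUC_ev/D_ev)/(AUC_iv/D_iv) = (10306.314/10)/(11900/10) = 1030.6314/1190 = 0.8661

F = 0.866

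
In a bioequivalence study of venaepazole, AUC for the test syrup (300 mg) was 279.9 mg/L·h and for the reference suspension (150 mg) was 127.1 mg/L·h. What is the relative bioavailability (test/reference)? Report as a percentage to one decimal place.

F_rel = (AUC_test/D_test) / (AUC_ref/D_ref)
      = (279.9/300) / (127.1/150)
      = 0.933 / 0.847333 = 1.1011 = 110.11%

F_rel = 110.1%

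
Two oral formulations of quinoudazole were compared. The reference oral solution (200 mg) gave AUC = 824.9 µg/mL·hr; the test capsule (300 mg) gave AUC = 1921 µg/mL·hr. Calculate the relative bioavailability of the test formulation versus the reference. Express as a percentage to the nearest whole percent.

F_rel = (AUC_test/D_test) / (AUC_ref/D_ref)
      = (1921/300) / (824.9/200)
      = 6.40333 / 4.1245 = 1.5525 = 155.25%

F_rel = 155%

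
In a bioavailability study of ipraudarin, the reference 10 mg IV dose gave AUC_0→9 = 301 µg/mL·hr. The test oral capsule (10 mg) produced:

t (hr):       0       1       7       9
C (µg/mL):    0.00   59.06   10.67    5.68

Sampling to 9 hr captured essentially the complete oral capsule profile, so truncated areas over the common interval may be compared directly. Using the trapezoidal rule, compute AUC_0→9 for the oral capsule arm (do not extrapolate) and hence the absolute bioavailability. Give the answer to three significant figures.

Trapezoidal AUC_0→9 (oral capsule):
  [0→1]: (0.00+59.06)/2 × 1 = 29.53
  [1→7]: (59.06+10.67)/2 × 6 = 209.19
  [7→9]: (10.67+5.68)/2 × 2 = 16.35
  Sum = 255.07 µg/mL·hr
F = (AUC_ev/D_ev)/(AUC_iv/D_iv) = (255.07/10)/(301/10) = 25.507/30.1 = 0.8474

F = 0.847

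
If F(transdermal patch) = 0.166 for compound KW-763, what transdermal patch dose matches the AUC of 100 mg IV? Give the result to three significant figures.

D_transdermal = 602 mg

For equal systemic exposure: F × D_ev = D_iv
D_ev = D_iv / F = 100 / 0.166 = 602.41 mg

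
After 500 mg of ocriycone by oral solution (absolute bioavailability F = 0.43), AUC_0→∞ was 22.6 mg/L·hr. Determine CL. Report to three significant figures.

CL = 9.51 L/hr

CL = F × Dose / AUC_0→∞
   = 0.43 × 500 / 22.6 = 9.51327 L/hr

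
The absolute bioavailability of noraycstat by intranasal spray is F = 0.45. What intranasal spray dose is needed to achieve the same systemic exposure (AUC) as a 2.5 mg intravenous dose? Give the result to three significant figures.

D_intranasal = 5.56 mg

For equal systemic exposure: F × D_ev = D_iv
D_ev = D_iv / F = 2.5 / 0.45 = 5.55556 mg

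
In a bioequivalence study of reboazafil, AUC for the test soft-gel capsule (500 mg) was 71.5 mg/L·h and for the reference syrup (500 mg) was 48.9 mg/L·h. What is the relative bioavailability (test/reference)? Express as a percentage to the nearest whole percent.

F_rel = (AUC_test/D_test) / (AUC_ref/D_ref)
      = (71.5/500) / (48.9/500)
      = 0.143 / 0.0978 = 1.4622 = 146.22%

F_rel = 146%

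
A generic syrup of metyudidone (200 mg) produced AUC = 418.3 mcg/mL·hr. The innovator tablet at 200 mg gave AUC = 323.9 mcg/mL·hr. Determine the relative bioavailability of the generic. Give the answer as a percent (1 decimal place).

F_rel = (AUC_test/D_test) / (AUC_ref/D_ref)
      = (418.3/200) / (323.9/200)
      = 2.0915 / 1.6195 = 1.2914 = 129.14%

F_rel = 129.1%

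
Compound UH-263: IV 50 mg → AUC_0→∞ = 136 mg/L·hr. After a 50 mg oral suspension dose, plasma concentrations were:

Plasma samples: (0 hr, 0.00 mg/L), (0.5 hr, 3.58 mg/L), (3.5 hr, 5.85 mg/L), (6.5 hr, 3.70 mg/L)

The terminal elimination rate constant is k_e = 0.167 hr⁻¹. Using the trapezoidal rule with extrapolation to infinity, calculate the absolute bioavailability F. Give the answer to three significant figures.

Trapezoidal AUC_0→6.5 (oral suspension):
  [0→0.5]: (0.00+3.58)/2 × 0.5 = 0.895
  [0.5→3.5]: (3.58+5.85)/2 × 3 = 14.145
  [3.5→6.5]: (5.85+3.70)/2 × 3 = 14.325
  Sum = 29.365 mg/L·hr
Tail: C_last/k_e = 3.70/0.167 = 22.156
AUC_0→∞ (oral suspension) = 29.365 + 22.156 = 51.521 mg/L·hr
F = (AUC_ev/D_ev)/(AUC_iv/D_iv) = (51.521/50)/(136/50) = 1.03042/2.72 = 0.3788

F = 0.379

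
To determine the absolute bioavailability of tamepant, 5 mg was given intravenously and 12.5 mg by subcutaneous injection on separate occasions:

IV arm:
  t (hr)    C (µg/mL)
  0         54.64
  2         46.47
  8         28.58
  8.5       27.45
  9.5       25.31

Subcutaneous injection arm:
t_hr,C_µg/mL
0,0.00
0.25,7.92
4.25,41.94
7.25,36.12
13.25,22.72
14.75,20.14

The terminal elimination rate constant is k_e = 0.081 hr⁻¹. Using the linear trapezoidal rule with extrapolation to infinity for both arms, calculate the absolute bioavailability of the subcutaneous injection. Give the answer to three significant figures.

F = 0.398

Trapezoidal AUC_0→9.5 (IV):
  [0→2]: (54.64+46.47)/2 × 2 = 101.11
  [2→8]: (46.47+28.58)/2 × 6 = 225.15
  [8→8.5]: (28.58+27.45)/2 × 0.5 = 14.0075
  [8.5→9.5]: (27.45+25.31)/2 × 1 = 26.38
  Sum = 366.6475 µg/mL·hr
IV tail: 25.31/0.081 = 312.469; AUC_iv,0→∞ = 366.6475 + 312.469 = 679.1165 µg/mL·hr
Trapezoidal AUC_0→14.75 (subcutaneous injection):
  [0→0.25]: (0.00+7.92)/2 × 0.25 = 0.99
  [0.25→4.25]: (7.92+41.94)/2 × 4 = 99.72
  [4.25→7.25]: (41.94+36.12)/2 × 3 = 117.09
  [7.25→13.25]: (36.12+22.72)/2 × 6 = 176.52
  [13.25→14.75]: (22.72+20.14)/2 × 1.5 = 32.145
  Sum = 426.465 µg/mL·hr
subcutaneous injection tail: 20.14/0.081 = 248.642; AUC_ev,0→∞ = 426.465 + 248.642 = 675.107 µg/mL·hr
F = (AUC_ev/D_ev)/(AUC_iv/D_iv) = (675.107/12.5)/(679.1165/5) = 54.00856/135.8233 = 0.3976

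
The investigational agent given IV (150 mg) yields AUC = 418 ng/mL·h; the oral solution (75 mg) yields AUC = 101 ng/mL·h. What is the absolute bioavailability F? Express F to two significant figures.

F = (AUC_ev / D_ev) / (AUC_iv / D_iv)
  = (101/75) / (418/150)
  = 1.34667 / 2.78667 = 0.4833

F = 0.48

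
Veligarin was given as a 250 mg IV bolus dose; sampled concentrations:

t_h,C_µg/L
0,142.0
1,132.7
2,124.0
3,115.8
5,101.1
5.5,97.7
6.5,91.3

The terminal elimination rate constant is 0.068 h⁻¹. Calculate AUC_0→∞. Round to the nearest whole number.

AUC = 2089 µg/L·h

Trapezoidal AUC_0→6.5:
  [0→1]: (142.0+132.7)/2 × 1 = 137.35
  [1→2]: (132.7+124.0)/2 × 1 = 128.35
  [2→3]: (124.0+115.8)/2 × 1 = 119.9
  [3→5]: (115.8+101.1)/2 × 2 = 216.9
  [5→5.5]: (101.1+97.7)/2 × 0.5 = 49.7
  [5.5→6.5]: (97.7+91.3)/2 × 1 = 94.5
  Sum = 746.7 µg/L·h
Extrapolated tail: C_last / k_e = 91.3 / 0.068 = 1342.647
AUC_0→∞ = 746.7 + 1342.647 = 2089.347 µg/L·h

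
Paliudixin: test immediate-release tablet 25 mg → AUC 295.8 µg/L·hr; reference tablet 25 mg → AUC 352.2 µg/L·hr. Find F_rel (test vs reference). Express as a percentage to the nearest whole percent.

F_rel = 84%

F_rel = (AUC_test/D_test) / (AUC_ref/D_ref)
      = (295.8/25) / (352.2/25)
      = 11.832 / 14.088 = 0.8399 = 83.99%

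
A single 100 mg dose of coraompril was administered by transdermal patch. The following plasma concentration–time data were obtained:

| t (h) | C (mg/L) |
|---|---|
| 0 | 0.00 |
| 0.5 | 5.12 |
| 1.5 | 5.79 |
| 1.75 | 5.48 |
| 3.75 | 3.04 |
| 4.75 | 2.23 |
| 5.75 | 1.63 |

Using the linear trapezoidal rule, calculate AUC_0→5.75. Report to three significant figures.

Trapezoidal AUC_0→5.75:
  [0→0.5]: (0.00+5.12)/2 × 0.5 = 1.28
  [0.5→1.5]: (5.12+5.79)/2 × 1 = 5.455
  [1.5→1.75]: (5.79+5.48)/2 × 0.25 = 1.40875
  [1.75→3.75]: (5.48+3.04)/2 × 2 = 8.52
  [3.75→4.75]: (3.04+2.23)/2 × 1 = 2.635
  [4.75→5.75]: (2.23+1.63)/2 × 1 = 1.93
  Sum = 21.22875 mg/L·h

AUC = 21.2 mg/L·h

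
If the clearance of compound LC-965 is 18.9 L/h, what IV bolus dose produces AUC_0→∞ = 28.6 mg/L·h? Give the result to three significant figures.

Dose = 541 mg

Dose_iv = CL × AUC_0→∞
     = 18.9 × 28.6 = 540.54 mg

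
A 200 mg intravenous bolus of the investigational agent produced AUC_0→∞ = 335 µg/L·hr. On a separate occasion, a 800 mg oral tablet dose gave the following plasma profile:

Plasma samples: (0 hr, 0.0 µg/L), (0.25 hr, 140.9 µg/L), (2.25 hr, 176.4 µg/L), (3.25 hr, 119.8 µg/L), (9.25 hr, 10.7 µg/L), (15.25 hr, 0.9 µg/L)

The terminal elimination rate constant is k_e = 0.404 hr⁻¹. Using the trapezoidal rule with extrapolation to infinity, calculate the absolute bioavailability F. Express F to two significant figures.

Trapezoidal AUC_0→15.25 (oral tablet):
  [0→0.25]: (0.0+140.9)/2 × 0.25 = 17.6125
  [0.25→2.25]: (140.9+176.4)/2 × 2 = 317.3
  [2.25→3.25]: (176.4+119.8)/2 × 1 = 148.1
  [3.25→9.25]: (119.8+10.7)/2 × 6 = 391.5
  [9.25→15.25]: (10.7+0.9)/2 × 6 = 34.8
  Sum = 909.3125 µg/L·hr
Tail: C_last/k_e = 0.9/0.404 = 2.228
AUC_0→∞ (oral tablet) = 909.3125 + 2.228 = 911.5405 µg/L·hr
F = (AUC_ev/D_ev)/(AUC_iv/D_iv) = (911.5405/800)/(335/200) = 1.13943/1.675 = 0.6803

F = 0.68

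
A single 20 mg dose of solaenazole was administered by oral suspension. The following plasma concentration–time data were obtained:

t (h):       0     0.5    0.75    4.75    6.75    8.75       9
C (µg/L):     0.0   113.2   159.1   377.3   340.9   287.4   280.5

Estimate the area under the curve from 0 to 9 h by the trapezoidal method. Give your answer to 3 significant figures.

AUC = 2550 µg/L·h

Trapezoidal AUC_0→9:
  [0→0.5]: (0.0+113.2)/2 × 0.5 = 28.3
  [0.5→0.75]: (113.2+159.1)/2 × 0.25 = 34.0375
  [0.75→4.75]: (159.1+377.3)/2 × 4 = 1072.8
  [4.75→6.75]: (377.3+340.9)/2 × 2 = 718.2
  [6.75→8.75]: (340.9+287.4)/2 × 2 = 628.3
  [8.75→9]: (287.4+280.5)/2 × 0.25 = 70.9875
  Sum = 2552.625 µg/L·h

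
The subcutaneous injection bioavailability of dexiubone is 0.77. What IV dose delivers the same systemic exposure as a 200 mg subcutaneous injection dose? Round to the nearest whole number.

Systemic exposure from an extravascular dose = F × D_ev, so the equivalent IV dose is F × D_ev.
D_iv = F × D_ev = 0.77 × 200 = 154 mg

D_iv = 154 mg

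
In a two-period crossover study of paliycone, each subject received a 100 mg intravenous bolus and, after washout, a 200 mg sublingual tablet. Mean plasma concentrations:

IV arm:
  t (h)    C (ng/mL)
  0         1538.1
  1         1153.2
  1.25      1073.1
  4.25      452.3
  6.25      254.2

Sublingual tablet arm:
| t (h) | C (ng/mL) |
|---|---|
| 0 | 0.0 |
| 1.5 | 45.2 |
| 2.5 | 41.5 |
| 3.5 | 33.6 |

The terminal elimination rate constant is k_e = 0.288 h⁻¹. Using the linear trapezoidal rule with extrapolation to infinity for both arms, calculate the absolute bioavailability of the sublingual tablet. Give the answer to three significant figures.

Trapezoidal AUC_0→6.25 (IV):
  [0→1]: (1538.1+1153.2)/2 × 1 = 1345.65
  [1→1.25]: (1153.2+1073.1)/2 × 0.25 = 278.2875
  [1.25→4.25]: (1073.1+452.3)/2 × 3 = 2288.1
  [4.25→6.25]: (452.3+254.2)/2 × 2 = 706.5
  Sum = 4618.5375 ng/mL·h
IV tail: 254.2/0.288 = 882.639; AUC_iv,0→∞ = 4618.5375 + 882.639 = 5501.1765 ng/mL·h
Trapezoidal AUC_0→3.5 (sublingual tablet):
  [0→1.5]: (0.0+45.2)/2 × 1.5 = 33.9
  [1.5→2.5]: (45.2+41.5)/2 × 1 = 43.35
  [2.5→3.5]: (41.5+33.6)/2 × 1 = 37.55
  Sum = 114.8 ng/mL·h
sublingual tablet tail: 33.6/0.288 = 116.667; AUC_ev,0→∞ = 114.8 + 116.667 = 231.467 ng/mL·h
F = (AUC_ev/D_ev)/(AUC_iv/D_iv) = (231.467/200)/(5501.1765/100) = 1.157335/55.011765 = 0.0210

F = 0.0210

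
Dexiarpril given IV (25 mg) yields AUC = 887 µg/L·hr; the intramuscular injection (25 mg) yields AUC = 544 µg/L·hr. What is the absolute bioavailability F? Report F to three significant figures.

F = 0.613

F = (AUC_ev / D_ev) / (AUC_iv / D_iv)
  = (544/25) / (887/25)
  = 21.76 / 35.48 = 0.6133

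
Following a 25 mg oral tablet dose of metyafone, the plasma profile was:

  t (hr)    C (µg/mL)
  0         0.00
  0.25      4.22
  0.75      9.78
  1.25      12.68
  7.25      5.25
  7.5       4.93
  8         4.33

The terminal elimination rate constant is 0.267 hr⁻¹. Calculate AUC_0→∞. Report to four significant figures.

Trapezoidal AUC_0→8:
  [0→0.25]: (0.00+4.22)/2 × 0.25 = 0.5275
  [0.25→0.75]: (4.22+9.78)/2 × 0.5 = 3.5
  [0.75→1.25]: (9.78+12.68)/2 × 0.5 = 5.615
  [1.25→7.25]: (12.68+5.25)/2 × 6 = 53.79
  [7.25→7.5]: (5.25+4.93)/2 × 0.25 = 1.2725
  [7.5→8]: (4.93+4.33)/2 × 0.5 = 2.315
  Sum = 67.02 µg/mL·hr
Extrapolated tail: C_last / k_e = 4.33 / 0.267 = 16.217
AUC_0→∞ = 67.02 + 16.217 = 83.237 µg/mL·hr

AUC = 83.24 µg/mL·hr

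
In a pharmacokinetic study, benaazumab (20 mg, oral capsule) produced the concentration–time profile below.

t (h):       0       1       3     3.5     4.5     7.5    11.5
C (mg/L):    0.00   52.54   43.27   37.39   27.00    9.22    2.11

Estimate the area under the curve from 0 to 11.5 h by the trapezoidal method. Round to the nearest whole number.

Trapezoidal AUC_0→11.5:
  [0→1]: (0.00+52.54)/2 × 1 = 26.27
  [1→3]: (52.54+43.27)/2 × 2 = 95.81
  [3→3.5]: (43.27+37.39)/2 × 0.5 = 20.165
  [3.5→4.5]: (37.39+27.00)/2 × 1 = 32.195
  [4.5→7.5]: (27.00+9.22)/2 × 3 = 54.33
  [7.5→11.5]: (9.22+2.11)/2 × 4 = 22.66
  Sum = 251.43 mg/L·h

AUC = 251 mg/L·h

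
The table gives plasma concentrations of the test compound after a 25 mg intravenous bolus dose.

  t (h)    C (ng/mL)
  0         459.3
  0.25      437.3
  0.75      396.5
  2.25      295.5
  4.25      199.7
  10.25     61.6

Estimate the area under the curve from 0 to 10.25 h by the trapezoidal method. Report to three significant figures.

Trapezoidal AUC_0→10.25:
  [0→0.25]: (459.3+437.3)/2 × 0.25 = 112.075
  [0.25→0.75]: (437.3+396.5)/2 × 0.5 = 208.45
  [0.75→2.25]: (396.5+295.5)/2 × 1.5 = 519.0
  [2.25→4.25]: (295.5+199.7)/2 × 2 = 495.2
  [4.25→10.25]: (199.7+61.6)/2 × 6 = 783.9
  Sum = 2118.625 ng/mL·h

AUC = 2120 ng/mL·h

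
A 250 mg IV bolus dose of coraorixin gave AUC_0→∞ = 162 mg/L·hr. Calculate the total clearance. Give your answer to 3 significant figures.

CL = Dose_iv / AUC_0→∞
   = 250 / 162 = 1.54321 L/hr

CL = 1.54 L/hr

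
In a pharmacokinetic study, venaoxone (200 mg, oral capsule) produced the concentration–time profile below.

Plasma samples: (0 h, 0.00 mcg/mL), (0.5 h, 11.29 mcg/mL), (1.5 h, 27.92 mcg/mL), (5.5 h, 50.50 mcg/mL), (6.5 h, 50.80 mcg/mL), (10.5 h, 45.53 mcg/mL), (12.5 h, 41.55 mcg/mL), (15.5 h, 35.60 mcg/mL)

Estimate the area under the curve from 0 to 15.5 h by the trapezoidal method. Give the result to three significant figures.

Trapezoidal AUC_0→15.5:
  [0→0.5]: (0.00+11.29)/2 × 0.5 = 2.8225
  [0.5→1.5]: (11.29+27.92)/2 × 1 = 19.605
  [1.5→5.5]: (27.92+50.50)/2 × 4 = 156.84
  [5.5→6.5]: (50.50+50.80)/2 × 1 = 50.65
  [6.5→10.5]: (50.80+45.53)/2 × 4 = 192.66
  [10.5→12.5]: (45.53+41.55)/2 × 2 = 87.08
  [12.5→15.5]: (41.55+35.60)/2 × 3 = 115.725
  Sum = 625.3825 mcg/mL·h

AUC = 625 mcg/mL·h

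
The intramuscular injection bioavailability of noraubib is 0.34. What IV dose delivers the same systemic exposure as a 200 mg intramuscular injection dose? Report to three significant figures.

D_iv = 68.0 mg

Systemic exposure from an extravascular dose = F × D_ev, so the equivalent IV dose is F × D_ev.
D_iv = F × D_ev = 0.34 × 200 = 68 mg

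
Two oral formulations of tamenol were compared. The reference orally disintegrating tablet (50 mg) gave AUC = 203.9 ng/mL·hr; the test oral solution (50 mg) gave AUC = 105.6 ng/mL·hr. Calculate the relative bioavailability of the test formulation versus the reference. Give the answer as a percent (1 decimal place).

F_rel = (AUC_test/D_test) / (AUC_ref/D_ref)
      = (105.6/50) / (203.9/50)
      = 2.112 / 4.078 = 0.5179 = 51.79%

F_rel = 51.8%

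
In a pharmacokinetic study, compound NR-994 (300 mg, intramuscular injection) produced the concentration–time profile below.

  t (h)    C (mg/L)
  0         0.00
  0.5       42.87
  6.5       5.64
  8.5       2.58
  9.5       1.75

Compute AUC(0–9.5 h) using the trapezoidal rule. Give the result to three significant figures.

Trapezoidal AUC_0→9.5:
  [0→0.5]: (0.00+42.87)/2 × 0.5 = 10.7175
  [0.5→6.5]: (42.87+5.64)/2 × 6 = 145.53
  [6.5→8.5]: (5.64+2.58)/2 × 2 = 8.22
  [8.5→9.5]: (2.58+1.75)/2 × 1 = 2.165
  Sum = 166.6325 mg/L·h

AUC = 167 mg/L·h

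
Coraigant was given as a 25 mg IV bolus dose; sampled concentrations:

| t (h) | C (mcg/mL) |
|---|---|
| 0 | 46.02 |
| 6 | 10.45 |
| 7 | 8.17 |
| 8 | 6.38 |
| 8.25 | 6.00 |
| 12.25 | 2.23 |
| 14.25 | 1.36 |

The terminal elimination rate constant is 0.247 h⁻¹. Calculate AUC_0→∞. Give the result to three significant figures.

Trapezoidal AUC_0→14.25:
  [0→6]: (46.02+10.45)/2 × 6 = 169.41
  [6→7]: (10.45+8.17)/2 × 1 = 9.31
  [7→8]: (8.17+6.38)/2 × 1 = 7.275
  [8→8.25]: (6.38+6.00)/2 × 0.25 = 1.5475
  [8.25→12.25]: (6.00+2.23)/2 × 4 = 16.46
  [12.25→14.25]: (2.23+1.36)/2 × 2 = 3.59
  Sum = 207.5925 mcg/mL·h
Extrapolated tail: C_last / k_e = 1.36 / 0.247 = 5.506
AUC_0→∞ = 207.5925 + 5.506 = 213.0985 mcg/mL·h

AUC = 213 mcg/mL·h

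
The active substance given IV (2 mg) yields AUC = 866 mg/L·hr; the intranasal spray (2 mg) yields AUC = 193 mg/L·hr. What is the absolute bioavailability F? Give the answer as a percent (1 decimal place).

F = (AUC_ev / D_ev) / (AUC_iv / D_iv)
  = (193/2) / (866/2)
  = 96.5 / 433 = 0.2229
  = 22.29%

F = 22.3%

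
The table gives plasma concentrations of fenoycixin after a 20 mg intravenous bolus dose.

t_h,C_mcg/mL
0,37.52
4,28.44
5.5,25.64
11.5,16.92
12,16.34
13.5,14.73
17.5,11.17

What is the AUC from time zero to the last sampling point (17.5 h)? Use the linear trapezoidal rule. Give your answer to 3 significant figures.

AUC = 384 mcg/mL·h

Trapezoidal AUC_0→17.5:
  [0→4]: (37.52+28.44)/2 × 4 = 131.92
  [4→5.5]: (28.44+25.64)/2 × 1.5 = 40.56
  [5.5→11.5]: (25.64+16.92)/2 × 6 = 127.68
  [11.5→12]: (16.92+16.34)/2 × 0.5 = 8.315
  [12→13.5]: (16.34+14.73)/2 × 1.5 = 23.3025
  [13.5→17.5]: (14.73+11.17)/2 × 4 = 51.8
  Sum = 383.5775 mcg/mL·h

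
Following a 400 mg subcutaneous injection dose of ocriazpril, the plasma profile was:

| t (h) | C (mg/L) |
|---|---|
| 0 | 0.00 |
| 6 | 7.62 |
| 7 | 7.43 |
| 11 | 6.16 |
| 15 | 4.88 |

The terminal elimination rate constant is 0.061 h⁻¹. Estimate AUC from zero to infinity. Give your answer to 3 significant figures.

Trapezoidal AUC_0→15:
  [0→6]: (0.00+7.62)/2 × 6 = 22.86
  [6→7]: (7.62+7.43)/2 × 1 = 7.525
  [7→11]: (7.43+6.16)/2 × 4 = 27.18
  [11→15]: (6.16+4.88)/2 × 4 = 22.08
  Sum = 79.645 mg/L·h
Extrapolated tail: C_last / k_e = 4.88 / 0.061 = 80.000
AUC_0→∞ = 79.645 + 80.000 = 159.645 mg/L·h

AUC = 160 mg/L·h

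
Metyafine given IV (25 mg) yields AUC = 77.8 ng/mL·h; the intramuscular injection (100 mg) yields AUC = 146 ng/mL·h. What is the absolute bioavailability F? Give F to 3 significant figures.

F = (AUC_ev / D_ev) / (AUC_iv / D_iv)
  = (146/100) / (77.8/25)
  = 1.46 / 3.112 = 0.4692

F = 0.469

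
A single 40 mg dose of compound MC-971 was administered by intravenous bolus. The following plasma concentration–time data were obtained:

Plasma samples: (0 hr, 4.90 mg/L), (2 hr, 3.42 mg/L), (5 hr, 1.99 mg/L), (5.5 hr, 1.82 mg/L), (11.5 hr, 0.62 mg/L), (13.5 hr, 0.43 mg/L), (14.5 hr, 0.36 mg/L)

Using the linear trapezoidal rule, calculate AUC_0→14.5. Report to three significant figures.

Trapezoidal AUC_0→14.5:
  [0→2]: (4.90+3.42)/2 × 2 = 8.32
  [2→5]: (3.42+1.99)/2 × 3 = 8.115
  [5→5.5]: (1.99+1.82)/2 × 0.5 = 0.9525
  [5.5→11.5]: (1.82+0.62)/2 × 6 = 7.32
  [11.5→13.5]: (0.62+0.43)/2 × 2 = 1.05
  [13.5→14.5]: (0.43+0.36)/2 × 1 = 0.395
  Sum = 26.1525 mg/L·hr

AUC = 26.2 mg/L·hr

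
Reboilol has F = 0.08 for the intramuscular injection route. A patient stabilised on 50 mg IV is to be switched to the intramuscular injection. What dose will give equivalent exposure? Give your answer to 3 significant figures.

D_intramuscular = 625 mg

For equal systemic exposure: F × D_ev = D_iv
D_ev = D_iv / F = 50 / 0.08 = 625 mg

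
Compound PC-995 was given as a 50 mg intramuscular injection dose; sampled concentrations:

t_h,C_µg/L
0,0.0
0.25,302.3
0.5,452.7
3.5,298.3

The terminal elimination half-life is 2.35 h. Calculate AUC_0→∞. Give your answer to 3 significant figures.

AUC = 2270 µg/L·h

Trapezoidal AUC_0→3.5:
  [0→0.25]: (0.0+302.3)/2 × 0.25 = 37.7875
  [0.25→0.5]: (302.3+452.7)/2 × 0.25 = 94.375
  [0.5→3.5]: (452.7+298.3)/2 × 3 = 1126.5
  Sum = 1258.6625 µg/L·h
k_e = ln2 / t½ = 0.693147 / 2.35 = 0.2950 h^-1
Extrapolated tail: C_last / k_e = 298.3 / 0.295 = 1011.186
AUC_0→∞ = 1258.6625 + 1011.186 = 2269.8485 µg/L·h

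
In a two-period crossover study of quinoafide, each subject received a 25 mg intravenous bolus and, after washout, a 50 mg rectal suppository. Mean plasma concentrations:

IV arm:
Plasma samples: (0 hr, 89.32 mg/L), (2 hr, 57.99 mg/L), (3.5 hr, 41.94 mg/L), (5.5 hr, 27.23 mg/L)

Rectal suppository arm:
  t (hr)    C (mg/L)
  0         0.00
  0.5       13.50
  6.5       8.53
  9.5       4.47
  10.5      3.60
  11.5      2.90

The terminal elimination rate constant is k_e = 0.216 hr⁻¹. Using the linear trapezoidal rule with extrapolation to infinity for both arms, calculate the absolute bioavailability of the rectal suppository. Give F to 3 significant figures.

Trapezoidal AUC_0→5.5 (IV):
  [0→2]: (89.32+57.99)/2 × 2 = 147.31
  [2→3.5]: (57.99+41.94)/2 × 1.5 = 74.9475
  [3.5→5.5]: (41.94+27.23)/2 × 2 = 69.17
  Sum = 291.4275 mg/L·hr
IV tail: 27.23/0.216 = 126.065; AUC_iv,0→∞ = 291.4275 + 126.065 = 417.4925 mg/L·hr
Trapezoidal AUC_0→11.5 (rectal suppository):
  [0→0.5]: (0.00+13.50)/2 × 0.5 = 3.375
  [0.5→6.5]: (13.50+8.53)/2 × 6 = 66.09
  [6.5→9.5]: (8.53+4.47)/2 × 3 = 19.5
  [9.5→10.5]: (4.47+3.60)/2 × 1 = 4.035
  [10.5→11.5]: (3.60+2.90)/2 × 1 = 3.25
  Sum = 96.25 mg/L·hr
rectal suppository tail: 2.90/0.216 = 13.426; AUC_ev,0→∞ = 96.25 + 13.426 = 109.676 mg/L·hr
F = (AUC_ev/D_ev)/(AUC_iv/D_iv) = (109.676/50)/(417.4925/25) = 2.19352/16.6997 = 0.1314

F = 0.131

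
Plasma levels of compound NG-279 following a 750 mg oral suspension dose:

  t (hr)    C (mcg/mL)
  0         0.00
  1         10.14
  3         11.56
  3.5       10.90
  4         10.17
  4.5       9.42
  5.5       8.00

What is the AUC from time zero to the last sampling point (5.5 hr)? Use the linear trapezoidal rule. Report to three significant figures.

AUC = 51.3 mcg/mL·hr

Trapezoidal AUC_0→5.5:
  [0→1]: (0.00+10.14)/2 × 1 = 5.07
  [1→3]: (10.14+11.56)/2 × 2 = 21.7
  [3→3.5]: (11.56+10.90)/2 × 0.5 = 5.615
  [3.5→4]: (10.90+10.17)/2 × 0.5 = 5.2675
  [4→4.5]: (10.17+9.42)/2 × 0.5 = 4.8975
  [4.5→5.5]: (9.42+8.00)/2 × 1 = 8.71
  Sum = 51.26 mcg/mL·hr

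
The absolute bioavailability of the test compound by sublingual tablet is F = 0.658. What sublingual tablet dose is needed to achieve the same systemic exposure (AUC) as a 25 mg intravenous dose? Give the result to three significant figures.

For equal systemic exposure: F × D_ev = D_iv
D_ev = D_iv / F = 25 / 0.658 = 37.9939 mg

D_sublingual = 38.0 mg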